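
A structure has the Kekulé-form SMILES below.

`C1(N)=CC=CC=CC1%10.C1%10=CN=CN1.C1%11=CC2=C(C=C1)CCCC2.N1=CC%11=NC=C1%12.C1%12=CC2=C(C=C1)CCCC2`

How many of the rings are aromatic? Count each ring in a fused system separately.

The SMILES encodes a seven-membered carbon ring with three C=C double bonds and one sp³ carbon; a five-membered ring with nitrogens at positions 1 and 3 (one bearing H, one in a C=N bond) and two double bonds; a six-membered carbon ring with three alternating C=C double bonds, fused to a saturated six-membered carbon ring; a six-membered ring with nitrogens at positions 1 and 4 and three alternating double bonds; a six-membered carbon ring with three alternating C=C double bonds, fused to a saturated six-membered carbon ring.
The 7-membered ring has one sp³ carbon, so it is not fully conjugated — not aromatic (cycloheptatriene).
The 5-membered ring with two nitrogens (one N–H, one =N–) is fully conjugated (every ring atom contributes a p orbital); 2 ring double bonds (4 π electrons) plus a heteroatom lone pair (2) give 6 π electrons. That satisfies 4n+2 with n=1, so it is aromatic (imidazole).
The 6-membered ring has a continuous p-orbital overlap around the ring; 3 ring double bonds give 6 π electrons. That satisfies 4n+2 with n=1, so it is aromatic (benzene ring).
The second 6-membered ring has four sp³ carbons, so it is not fully conjugated — not aromatic (cyclohexane ring).
The 6-membered ring with two nitrogens (1,4) has a continuous p-orbital overlap around the ring; 3 ring double bonds give 6 π electrons. That satisfies 4n+2 with n=1, so it is aromatic (pyrazine).
The third 6-membered ring is fully conjugated (every ring atom contributes a p orbital); 3 ring double bonds give 6 π electrons. That satisfies 4n+2 with n=1, so it is aromatic (benzene ring).
The fourth 6-membered ring has four sp³ carbons, so it is not fully conjugated — not aromatic (cyclohexane ring).
4 of the 7 rings are aromatic. Total: 4.

4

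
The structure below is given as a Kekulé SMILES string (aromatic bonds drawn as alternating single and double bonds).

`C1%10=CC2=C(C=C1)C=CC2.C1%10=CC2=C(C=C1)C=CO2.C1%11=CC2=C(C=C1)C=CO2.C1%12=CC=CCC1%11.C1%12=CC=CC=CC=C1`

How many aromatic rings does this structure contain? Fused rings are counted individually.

The SMILES encodes a six-membered carbon ring with three alternating C=C double bonds, fused to a five-membered carbon ring containing one C=C double bond and one sp³ carbon; a six-membered carbon ring with three alternating C=C double bonds, fused to a five-membered ring containing one oxygen and two C=C double bonds; a six-membered carbon ring with three alternating C=C double bonds, fused to a five-membered ring containing one oxygen and two C=C double bonds; a six-membered carbon ring with two conjugated C=C double bonds and two sp³ carbons; an eight-membered carbon ring with four alternating C=C double bonds.
The 6-membered ring has a continuous p-orbital overlap around the ring; 3 ring double bonds give 6 π electrons. 6 = 4(1)+2, so it is aromatic (benzene ring).
The 5-membered ring has one sp³ carbon, so it is not fully conjugated — not aromatic (cyclopentene ring).
The fused 6/5-membered bicyclic (with one oxygen) is a single π system with 9 sp² atoms and 10 π electrons from ring double bonds plus a heteroatom lone pair. 10 = 4(2)+2, so the system is aromatic and both rings count as aromatic (benzofuran).
The fused 6/5-membered bicyclic (with one oxygen) is a single π system with 9 sp² atoms and 10 π electrons from ring double bonds plus a heteroatom lone pair. 10 = 4(2)+2, so the system is aromatic and both rings count as aromatic (benzofuran).
The second 6-membered ring has two sp³ carbons, so it is not fully conjugated — not aromatic (1,3-cyclohexadiene).
The 8-membered ring has only sp² ring atoms; a planar conformation would have a fully conjugated π system of 8 electrons. But 8 = 4(2), which is 4n not 4n+2, so it is not aromatic (cyclooctatetraene) — cyclooctatetraene distorts into a non-planar tub to avoid antiaromaticity.
5 of the 8 rings are aromatic. Total: 5.

5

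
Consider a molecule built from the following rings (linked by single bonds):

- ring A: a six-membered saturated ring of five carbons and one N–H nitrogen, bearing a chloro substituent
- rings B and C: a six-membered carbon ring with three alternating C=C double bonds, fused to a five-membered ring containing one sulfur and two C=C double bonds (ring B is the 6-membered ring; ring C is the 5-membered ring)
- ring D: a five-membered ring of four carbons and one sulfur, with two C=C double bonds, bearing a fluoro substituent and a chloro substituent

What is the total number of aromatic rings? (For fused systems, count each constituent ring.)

Ring A has only sp³ atoms, so it is not fully conjugated — not aromatic (piperidine).
Rings B and C form a fused bicyclic system (with one sulfur) with 9 sp² atoms and 10 π electrons from ring double bonds plus a heteroatom lone pair. 10 = 4(2)+2, so the system is aromatic and both rings count as aromatic (benzothiophene).
Ring D is fully conjugated (every ring atom contributes a p orbital); 2 ring double bonds (4 π electrons) plus a heteroatom lone pair (2) give 6 π electrons. That satisfies 4n+2 with n=1, so ring D is aromatic (thiophene).
Aromatic: B, C, D. Total: 3.

3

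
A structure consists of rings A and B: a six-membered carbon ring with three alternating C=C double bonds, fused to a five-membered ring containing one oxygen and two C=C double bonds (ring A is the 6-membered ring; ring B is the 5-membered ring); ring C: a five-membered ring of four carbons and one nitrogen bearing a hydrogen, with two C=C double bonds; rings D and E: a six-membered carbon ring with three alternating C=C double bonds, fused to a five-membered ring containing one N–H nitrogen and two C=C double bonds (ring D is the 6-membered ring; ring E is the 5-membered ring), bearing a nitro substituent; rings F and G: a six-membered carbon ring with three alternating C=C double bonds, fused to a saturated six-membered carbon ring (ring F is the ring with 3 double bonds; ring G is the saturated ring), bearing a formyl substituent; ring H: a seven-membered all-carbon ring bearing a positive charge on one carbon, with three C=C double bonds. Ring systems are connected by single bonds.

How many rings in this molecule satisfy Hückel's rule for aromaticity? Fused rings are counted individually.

7

Rings A and B form a fused bicyclic system (with one oxygen) with 9 sp² atoms and 10 π electrons from ring double bonds plus a heteroatom lone pair. 10 = 4(2)+2, so the system is aromatic and both rings count as aromatic (benzofuran).
Ring C is fully conjugated (every ring atom contributes a p orbital); 2 ring double bonds (4 π electrons) plus a heteroatom lone pair (2) give 6 π electrons. 6 = 4(1)+2, so ring C is aromatic (pyrrole).
Rings D and E form a fused bicyclic system (with one N–H) with 9 sp² atoms and 10 π electrons from ring double bonds plus a heteroatom lone pair. 10 = 4(2)+2, so the system is aromatic and both rings count as aromatic (indole).
Ring F has a continuous p-orbital overlap around the ring; 3 ring double bonds give 6 π electrons. 6 = 4(1)+2, so ring F is aromatic (benzene ring).
Ring G has four sp³ carbons, so it is not fully conjugated — not aromatic (cyclohexane ring).
Ring H is fully conjugated (every ring atom contributes a p orbital); 3 ring double bonds (6 π electrons) plus the carbocation's empty p orbital (0, but keeps the ring conjugated) give 6 π electrons. Since 6 = 4n+2 (n=1), ring H is aromatic (tropylium cation).
Aromatic: A, B, C, D, E, F, H. Total: 7.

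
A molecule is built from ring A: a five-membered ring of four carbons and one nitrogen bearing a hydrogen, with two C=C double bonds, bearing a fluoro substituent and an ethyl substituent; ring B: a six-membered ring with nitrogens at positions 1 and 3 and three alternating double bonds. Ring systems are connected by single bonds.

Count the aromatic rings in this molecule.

Ring A is fully conjugated (every ring atom contributes a p orbital); 2 ring double bonds (4 π electrons) plus a heteroatom lone pair (2) give 6 π electrons. That satisfies 4n+2 with n=1, so ring A is aromatic (pyrrole).
Ring B is fully conjugated (every ring atom contributes a p orbital); 3 ring double bonds give 6 π electrons. Since 6 = 4n+2 (n=1), ring B is aromatic (pyrimidine).
Aromatic: A, B. Total: 2.

2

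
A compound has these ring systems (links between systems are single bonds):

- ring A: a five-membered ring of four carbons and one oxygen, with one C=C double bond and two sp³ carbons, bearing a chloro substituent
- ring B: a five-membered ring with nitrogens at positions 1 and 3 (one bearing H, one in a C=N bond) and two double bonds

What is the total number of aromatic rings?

1

Ring A has two sp³ carbons, so it is not fully conjugated — not aromatic (2,3-dihydrofuran).
Ring B is fully conjugated (every ring atom contributes a p orbital); 2 ring double bonds (4 π electrons) plus a heteroatom lone pair (2) give 6 π electrons. Since 6 = 4n+2 (n=1), ring B is aromatic (imidazole).
Aromatic: B. Total: 1.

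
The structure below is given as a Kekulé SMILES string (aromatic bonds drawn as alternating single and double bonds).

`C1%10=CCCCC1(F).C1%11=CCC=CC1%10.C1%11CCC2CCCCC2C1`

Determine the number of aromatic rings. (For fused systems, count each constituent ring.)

The SMILES encodes a six-membered carbon ring with one C=C double bond; a six-membered carbon ring with two isolated C=C double bonds and two sp³ carbons; two fused six-membered saturated carbon rings.
The 6-membered ring has four sp³ carbons, so it is not fully conjugated — not aromatic (cyclohexene).
The second 6-membered ring has two sp³ carbons, so it is not fully conjugated — not aromatic (1,4-cyclohexadiene).
The third 6-membered ring has only sp³ atoms, so it is not fully conjugated — not aromatic (cyclohexane ring).
The fourth 6-membered ring has only sp³ atoms, so it is not fully conjugated — not aromatic (cyclohexane ring).
None of the rings are aromatic. Total: 0.

0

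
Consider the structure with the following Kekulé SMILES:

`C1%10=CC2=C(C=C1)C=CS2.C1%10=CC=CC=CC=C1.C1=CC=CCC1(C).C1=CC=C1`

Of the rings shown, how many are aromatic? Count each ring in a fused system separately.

The SMILES encodes a six-membered carbon ring with three alternating C=C double bonds, fused to a five-membered ring containing one sulfur and two C=C double bonds; an eight-membered carbon ring with four alternating C=C double bonds; a six-membered carbon ring with two conjugated C=C double bonds and two sp³ carbons; a four-membered carbon ring with two alternating C=C double bonds.
The fused 6/5-membered bicyclic (with one sulfur) is a single π system with 9 sp² atoms and 10 π electrons from ring double bonds plus a heteroatom lone pair. 10 = 4(2)+2, so the system is aromatic and both rings count as aromatic (benzothiophene).
The 8-membered ring has only sp² ring atoms; a planar conformation would have a fully conjugated π system of 8 electrons. But 8 = 4(2), which is 4n not 4n+2, so it is not aromatic (cyclooctatetraene) — cyclooctatetraene distorts into a non-planar tub to avoid antiaromaticity.
The 6-membered ring has two sp³ carbons, so it is not fully conjugated — not aromatic (1,3-cyclohexadiene).
The 4-membered ring has only sp² ring atoms; a planar conformation would have a fully conjugated π system of 4 electrons. But 4 = 4(1), which is 4n not 4n+2, so it is not aromatic (cyclobutadiene) — cyclobutadiene is antiaromatic and distorts to a rectangle.
2 of the 5 rings are aromatic. Total: 2.

2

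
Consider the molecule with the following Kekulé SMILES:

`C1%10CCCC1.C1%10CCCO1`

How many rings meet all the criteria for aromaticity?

The SMILES encodes a five-membered saturated carbon ring; a five-membered saturated ring of four carbons and one oxygen.
The 5-membered ring has only sp³ atoms, so it is not fully conjugated — not aromatic (cyclopentane).
The 5-membered ring with one oxygen has only sp³ atoms, so it is not fully conjugated — not aromatic (tetrahydrofuran).
None of the rings are aromatic. Total: 0.

0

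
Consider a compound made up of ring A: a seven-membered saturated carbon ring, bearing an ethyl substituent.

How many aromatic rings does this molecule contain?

Ring A has only sp³ atoms, so it is not fully conjugated — not aromatic (cycloheptane).

0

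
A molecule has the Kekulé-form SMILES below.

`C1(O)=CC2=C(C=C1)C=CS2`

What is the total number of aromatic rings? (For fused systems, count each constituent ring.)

The SMILES encodes a six-membered carbon ring with three alternating C=C double bonds, fused to a five-membered ring containing one sulfur and two C=C double bonds.
The fused 6/5-membered bicyclic (with one sulfur) is a single π system with 9 sp² atoms and 10 π electrons from ring double bonds plus a heteroatom lone pair. 10 = 4(2)+2, so the system is aromatic and both rings count as aromatic (benzothiophene).
2 of the 2 rings are aromatic. Total: 2.

2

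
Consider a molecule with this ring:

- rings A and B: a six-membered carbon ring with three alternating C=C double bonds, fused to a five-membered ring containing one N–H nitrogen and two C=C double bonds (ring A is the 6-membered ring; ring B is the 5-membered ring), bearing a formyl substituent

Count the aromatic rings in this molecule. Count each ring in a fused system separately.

2

Rings A and B form a fused bicyclic system (with one N–H) with 9 sp² atoms and 10 π electrons from ring double bonds plus a heteroatom lone pair. 10 = 4(2)+2, so the system is aromatic and both rings count as aromatic (indole).
Aromatic: A, B. Total: 2.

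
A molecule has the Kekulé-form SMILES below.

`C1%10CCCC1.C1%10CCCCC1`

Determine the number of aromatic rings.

The SMILES encodes a five-membered saturated carbon ring; a six-membered saturated carbon ring.
The 5-membered ring has only sp³ atoms, so it is not fully conjugated — not aromatic (cyclopentane).
The 6-membered ring has only sp³ atoms, so it is not fully conjugated — not aromatic (cyclohexane).
None of the rings are aromatic. Total: 0.

0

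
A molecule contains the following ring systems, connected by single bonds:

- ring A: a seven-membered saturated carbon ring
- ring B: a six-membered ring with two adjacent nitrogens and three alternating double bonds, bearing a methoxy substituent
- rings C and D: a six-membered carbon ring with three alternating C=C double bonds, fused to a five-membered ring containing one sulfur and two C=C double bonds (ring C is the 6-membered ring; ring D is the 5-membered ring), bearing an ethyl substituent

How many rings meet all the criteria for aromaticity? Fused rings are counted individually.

Ring A has only sp³ atoms, so it is not fully conjugated — not aromatic (cycloheptane).
Ring B has a continuous p-orbital overlap around the ring; 3 ring double bonds give 6 π electrons. Since 6 = 4n+2 (n=1), ring B is aromatic (pyridazine).
Rings C and D form a fused bicyclic system (with one sulfur) with 9 sp² atoms and 10 π electrons from ring double bonds plus a heteroatom lone pair. 10 = 4(2)+2, so the system is aromatic and both rings count as aromatic (benzothiophene).
Aromatic: B, C, D. Total: 3.

3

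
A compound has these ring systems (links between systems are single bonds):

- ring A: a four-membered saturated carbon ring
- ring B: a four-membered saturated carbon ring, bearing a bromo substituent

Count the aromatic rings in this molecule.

Ring A has only sp³ atoms, so it is not fully conjugated — not aromatic (cyclobutane).
Ring B has only sp³ atoms, so it is not fully conjugated — not aromatic (cyclobutane).
No ring is aromatic. Total: 0.

0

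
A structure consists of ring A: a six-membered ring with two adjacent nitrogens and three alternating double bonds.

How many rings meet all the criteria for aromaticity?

Ring A is planar and fully conjugated; 3 ring double bonds give 6 π electrons. Since 6 = 4n+2 (n=1), ring A is aromatic (pyridazine).

1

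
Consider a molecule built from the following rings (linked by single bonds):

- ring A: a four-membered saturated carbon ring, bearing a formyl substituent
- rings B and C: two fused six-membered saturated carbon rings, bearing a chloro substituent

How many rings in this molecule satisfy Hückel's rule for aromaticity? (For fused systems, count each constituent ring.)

Ring A has only sp³ atoms, so it is not fully conjugated — not aromatic (cyclobutane).
Ring B has only sp³ atoms, so it is not fully conjugated — not aromatic (cyclohexane ring).
Ring C has only sp³ atoms, so it is not fully conjugated — not aromatic (cyclohexane ring).
No ring is aromatic. Total: 0.

0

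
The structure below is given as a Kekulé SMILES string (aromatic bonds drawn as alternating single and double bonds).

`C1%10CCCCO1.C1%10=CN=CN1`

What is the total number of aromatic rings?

1

The SMILES encodes a six-membered saturated ring of five carbons and one oxygen; a five-membered ring with nitrogens at positions 1 and 3 (one bearing H, one in a C=N bond) and two double bonds.
The 6-membered ring with one oxygen has only sp³ atoms, so it is not fully conjugated — not aromatic (tetrahydropyran).
The 5-membered ring with two nitrogens (one N–H, one =N–) has a continuous p-orbital overlap around the ring; 2 ring double bonds (4 π electrons) plus a heteroatom lone pair (2) give 6 π electrons. Since 6 = 4n+2 (n=1), it is aromatic (imidazole).
1 of the 2 rings is aromatic. Total: 1.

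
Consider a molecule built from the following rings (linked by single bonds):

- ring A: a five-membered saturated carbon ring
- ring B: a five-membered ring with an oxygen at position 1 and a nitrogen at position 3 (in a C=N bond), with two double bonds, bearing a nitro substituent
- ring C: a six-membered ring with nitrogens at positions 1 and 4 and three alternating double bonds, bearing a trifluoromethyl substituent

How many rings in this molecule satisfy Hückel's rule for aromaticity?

2

Ring A has only sp³ atoms, so it is not fully conjugated — not aromatic (cyclopentane).
Ring B is fully conjugated (every ring atom contributes a p orbital); 2 ring double bonds (4 π electrons) plus a heteroatom lone pair (2) give 6 π electrons. That satisfies 4n+2 with n=1, so ring B is aromatic (oxazole).
Ring C is fully conjugated (every ring atom contributes a p orbital); 3 ring double bonds give 6 π electrons. That satisfies 4n+2 with n=1, so ring C is aromatic (pyrazine).
Aromatic: B, C. Total: 2.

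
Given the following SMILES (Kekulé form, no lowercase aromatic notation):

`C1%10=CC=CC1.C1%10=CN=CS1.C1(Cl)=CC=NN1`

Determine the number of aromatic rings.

2

The SMILES encodes a five-membered carbon ring with two conjugated C=C double bonds and one sp³ carbon; a five-membered ring with a sulfur at position 1 and a nitrogen at position 3 (in a C=N bond), with two double bonds; a five-membered ring with two adjacent nitrogens (one bearing H, one in a double bond) and two double bonds.
The 5-membered ring has one sp³ carbon, so it is not fully conjugated — not aromatic (cyclopentadiene).
The 5-membered ring with one sulfur and one =N– is fully conjugated (every ring atom contributes a p orbital); 2 ring double bonds (4 π electrons) plus a heteroatom lone pair (2) give 6 π electrons. 6 = 4(1)+2, so it is aromatic (thiazole).
The 5-membered ring with two adjacent nitrogens (one N–H, one =N–) is planar and fully conjugated; 2 ring double bonds (4 π electrons) plus a heteroatom lone pair (2) give 6 π electrons. 6 = 4(1)+2, so it is aromatic (pyrazole).
2 of the 3 rings are aromatic. Total: 2.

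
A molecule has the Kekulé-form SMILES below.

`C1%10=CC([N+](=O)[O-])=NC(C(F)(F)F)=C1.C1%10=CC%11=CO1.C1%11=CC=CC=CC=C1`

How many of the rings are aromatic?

The SMILES encodes a six-membered ring of five carbons and one nitrogen with three alternating double bonds; a five-membered ring of four carbons and one oxygen, with two C=C double bonds; an eight-membered carbon ring with four alternating C=C double bonds.
The 6-membered ring with one nitrogen has a continuous p-orbital overlap around the ring; 3 ring double bonds give 6 π electrons. 6 = 4(1)+2, so it is aromatic (pyridine).
The 5-membered ring with one oxygen is planar and fully conjugated; 2 ring double bonds (4 π electrons) plus a heteroatom lone pair (2) give 6 π electrons. That satisfies 4n+2 with n=1, so it is aromatic (furan).
The 8-membered ring has only sp² ring atoms; a planar conformation would have a fully conjugated π system of 8 electrons. But 8 = 4(2), which is 4n not 4n+2, so it is not aromatic (cyclooctatetraene) — cyclooctatetraene distorts into a non-planar tub to avoid antiaromaticity.
2 of the 3 rings are aromatic. Total: 2.

2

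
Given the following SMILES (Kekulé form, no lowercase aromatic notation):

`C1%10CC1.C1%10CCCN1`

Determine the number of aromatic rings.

The SMILES encodes a three-membered saturated carbon ring; a five-membered saturated ring of four carbons and one N–H nitrogen.
The 3-membered ring has only sp³ atoms, so it is not fully conjugated — not aromatic (cyclopropane).
The 5-membered ring with one N–H has only sp³ atoms, so it is not fully conjugated — not aromatic (pyrrolidine).
None of the rings are aromatic. Total: 0.

0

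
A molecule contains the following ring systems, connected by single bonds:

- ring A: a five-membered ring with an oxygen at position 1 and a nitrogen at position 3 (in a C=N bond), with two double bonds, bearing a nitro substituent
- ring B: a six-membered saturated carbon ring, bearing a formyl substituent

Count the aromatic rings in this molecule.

Ring A is fully conjugated (every ring atom contributes a p orbital); 2 ring double bonds (4 π electrons) plus a heteroatom lone pair (2) give 6 π electrons. Since 6 = 4n+2 (n=1), ring A is aromatic (oxazole).
Ring B has only sp³ atoms, so it is not fully conjugated — not aromatic (cyclohexane).
Aromatic: A. Total: 1.

1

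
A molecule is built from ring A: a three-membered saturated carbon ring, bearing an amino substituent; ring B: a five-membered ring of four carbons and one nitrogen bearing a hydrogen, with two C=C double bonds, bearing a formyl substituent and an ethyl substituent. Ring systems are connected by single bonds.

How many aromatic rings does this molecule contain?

Ring A has only sp³ atoms, so it is not fully conjugated — not aromatic (cyclopropane).
Ring B is planar and fully conjugated; 2 ring double bonds (4 π electrons) plus a heteroatom lone pair (2) give 6 π electrons. Since 6 = 4n+2 (n=1), ring B is aromatic (pyrrole).
Aromatic: B. Total: 1.

1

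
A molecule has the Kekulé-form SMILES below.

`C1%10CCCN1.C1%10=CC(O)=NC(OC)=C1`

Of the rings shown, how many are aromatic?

The SMILES encodes a five-membered saturated ring of four carbons and one N–H nitrogen; a six-membered ring of five carbons and one nitrogen with three alternating double bonds.
The 5-membered ring with one N–H has only sp³ atoms, so it is not fully conjugated — not aromatic (pyrrolidine).
The 6-membered ring with one nitrogen is planar and fully conjugated; 3 ring double bonds give 6 π electrons. Since 6 = 4n+2 (n=1), it is aromatic (pyridine).
1 of the 2 rings is aromatic. Total: 1.

1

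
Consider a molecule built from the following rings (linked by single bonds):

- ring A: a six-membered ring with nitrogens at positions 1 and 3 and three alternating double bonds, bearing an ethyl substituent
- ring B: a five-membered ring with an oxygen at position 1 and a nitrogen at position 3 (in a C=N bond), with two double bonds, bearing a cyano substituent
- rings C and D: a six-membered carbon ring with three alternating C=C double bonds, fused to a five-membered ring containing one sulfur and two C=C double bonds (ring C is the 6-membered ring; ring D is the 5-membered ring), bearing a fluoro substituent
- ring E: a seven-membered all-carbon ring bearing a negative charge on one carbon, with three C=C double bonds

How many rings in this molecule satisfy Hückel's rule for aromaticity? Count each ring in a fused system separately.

4

Ring A is planar and fully conjugated; 3 ring double bonds give 6 π electrons. That satisfies 4n+2 with n=1, so ring A is aromatic (pyrimidine).
Ring B has a continuous p-orbital overlap around the ring; 2 ring double bonds (4 π electrons) plus a heteroatom lone pair (2) give 6 π electrons. That satisfies 4n+2 with n=1, so ring B is aromatic (oxazole).
Rings C and D form a fused bicyclic system (with one sulfur) with 9 sp² atoms and 10 π electrons from ring double bonds plus a heteroatom lone pair. 10 = 4(2)+2, so the system is aromatic and both rings count as aromatic (benzothiophene).
Ring E has only sp² ring atoms; a planar conformation would have a fully conjugated π system of 8 electrons. But 8 = 4(2), which is 4n not 4n+2, so ring E is not aromatic (cycloheptatrienyl anion).
Aromatic: A, B, C, D. Total: 4.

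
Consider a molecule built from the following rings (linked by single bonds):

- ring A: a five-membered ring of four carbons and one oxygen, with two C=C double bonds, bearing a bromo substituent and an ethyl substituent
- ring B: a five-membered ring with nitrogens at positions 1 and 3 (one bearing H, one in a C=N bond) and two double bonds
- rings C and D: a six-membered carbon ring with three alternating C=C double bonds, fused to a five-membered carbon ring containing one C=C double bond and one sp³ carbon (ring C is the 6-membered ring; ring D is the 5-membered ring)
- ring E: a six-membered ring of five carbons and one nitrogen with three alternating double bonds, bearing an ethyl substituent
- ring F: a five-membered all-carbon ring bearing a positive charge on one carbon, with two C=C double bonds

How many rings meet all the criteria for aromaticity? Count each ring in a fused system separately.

Ring A is planar and fully conjugated; 2 ring double bonds (4 π electrons) plus a heteroatom lone pair (2) give 6 π electrons. That satisfies 4n+2 with n=1, so ring A is aromatic (furan).
Ring B is planar and fully conjugated; 2 ring double bonds (4 π electrons) plus a heteroatom lone pair (2) give 6 π electrons. Since 6 = 4n+2 (n=1), ring B is aromatic (imidazole).
Ring C is fully conjugated (every ring atom contributes a p orbital); 3 ring double bonds give 6 π electrons. That satisfies 4n+2 with n=1, so ring C is aromatic (benzene ring).
Ring D has one sp³ carbon, so it is not fully conjugated — not aromatic (cyclopentene ring).
Ring E has a continuous p-orbital overlap around the ring; 3 ring double bonds give 6 π electrons. Since 6 = 4n+2 (n=1), ring E is aromatic (pyridine).
Ring F has only sp² ring atoms; a planar conformation would have a fully conjugated π system of 4 electrons. But 4 = 4(1), which is 4n not 4n+2, so ring F is not aromatic (cyclopentadienyl cation).
Aromatic: A, B, C, E. Total: 4.

4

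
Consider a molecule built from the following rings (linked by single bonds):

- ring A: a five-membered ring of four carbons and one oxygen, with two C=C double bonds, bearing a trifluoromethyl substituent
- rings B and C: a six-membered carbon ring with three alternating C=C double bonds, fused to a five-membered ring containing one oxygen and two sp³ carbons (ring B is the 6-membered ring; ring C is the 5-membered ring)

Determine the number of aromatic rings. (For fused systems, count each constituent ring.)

2

Ring A is planar and fully conjugated; 2 ring double bonds (4 π electrons) plus a heteroatom lone pair (2) give 6 π electrons. That satisfies 4n+2 with n=1, so ring A is aromatic (furan).
Ring B has a continuous p-orbital overlap around the ring; 3 ring double bonds give 6 π electrons. Since 6 = 4n+2 (n=1), ring B is aromatic (benzene ring).
Ring C has two sp³ carbons, so it is not fully conjugated — not aromatic (oxolane ring).
Aromatic: A, B. Total: 2.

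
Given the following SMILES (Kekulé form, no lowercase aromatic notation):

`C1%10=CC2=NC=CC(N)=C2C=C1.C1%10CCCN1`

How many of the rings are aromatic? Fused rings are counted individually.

The SMILES encodes two fused six-membered rings, each with three alternating double bonds; one ring is all carbon and the other has one ring nitrogen; a five-membered saturated ring of four carbons and one N–H nitrogen.
The fused 6/6-membered bicyclic (with one nitrogen) is a single π system with 10 sp² atoms and 10 π electrons from ring double bonds. 10 = 4(2)+2, so the system is aromatic and both rings count as aromatic (quinoline).
The 5-membered ring with one N–H has only sp³ atoms, so it is not fully conjugated — not aromatic (pyrrolidine).
2 of the 3 rings are aromatic. Total: 2.

2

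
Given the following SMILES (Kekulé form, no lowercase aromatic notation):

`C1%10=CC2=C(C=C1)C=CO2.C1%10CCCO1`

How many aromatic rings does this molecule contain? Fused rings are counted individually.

2

The SMILES encodes a six-membered carbon ring with three alternating C=C double bonds, fused to a five-membered ring containing one oxygen and two C=C double bonds; a five-membered saturated ring of four carbons and one oxygen.
The fused 6/5-membered bicyclic (with one oxygen) is a single π system with 9 sp² atoms and 10 π electrons from ring double bonds plus a heteroatom lone pair. 10 = 4(2)+2, so the system is aromatic and both rings count as aromatic (benzofuran).
The 5-membered ring with one oxygen has only sp³ atoms, so it is not fully conjugated — not aromatic (tetrahydrofuran).
2 of the 3 rings are aromatic. Total: 2.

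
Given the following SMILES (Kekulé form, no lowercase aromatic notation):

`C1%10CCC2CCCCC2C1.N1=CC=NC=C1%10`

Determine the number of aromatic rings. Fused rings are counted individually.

The SMILES encodes two fused six-membered saturated carbon rings; a six-membered ring with nitrogens at positions 1 and 4 and three alternating double bonds.
The 6-membered ring has only sp³ atoms, so it is not fully conjugated — not aromatic (cyclohexane ring).
The second 6-membered ring has only sp³ atoms, so it is not fully conjugated — not aromatic (cyclohexane ring).
The 6-membered ring with two nitrogens (1,4) is planar and fully conjugated; 3 ring double bonds give 6 π electrons. 6 = 4(1)+2, so it is aromatic (pyrazine).
1 of the 3 rings is aromatic. Total: 1.

1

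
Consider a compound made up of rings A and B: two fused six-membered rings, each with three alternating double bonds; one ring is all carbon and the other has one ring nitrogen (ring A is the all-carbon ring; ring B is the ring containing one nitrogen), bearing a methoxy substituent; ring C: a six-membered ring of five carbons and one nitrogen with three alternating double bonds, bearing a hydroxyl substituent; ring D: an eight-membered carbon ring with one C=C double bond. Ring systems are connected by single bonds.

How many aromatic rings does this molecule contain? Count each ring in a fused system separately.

Rings A and B form a fused bicyclic system (with one nitrogen) with 10 sp² atoms and 10 π electrons from ring double bonds. 10 = 4(2)+2, so the system is aromatic and both rings count as aromatic (quinoline).
Ring C has a continuous p-orbital overlap around the ring; 3 ring double bonds give 6 π electrons. That satisfies 4n+2 with n=1, so ring C is aromatic (pyridine).
Ring D has six sp³ carbons, so it is not fully conjugated — not aromatic (cyclooctene).
Aromatic: A, B, C. Total: 3.

3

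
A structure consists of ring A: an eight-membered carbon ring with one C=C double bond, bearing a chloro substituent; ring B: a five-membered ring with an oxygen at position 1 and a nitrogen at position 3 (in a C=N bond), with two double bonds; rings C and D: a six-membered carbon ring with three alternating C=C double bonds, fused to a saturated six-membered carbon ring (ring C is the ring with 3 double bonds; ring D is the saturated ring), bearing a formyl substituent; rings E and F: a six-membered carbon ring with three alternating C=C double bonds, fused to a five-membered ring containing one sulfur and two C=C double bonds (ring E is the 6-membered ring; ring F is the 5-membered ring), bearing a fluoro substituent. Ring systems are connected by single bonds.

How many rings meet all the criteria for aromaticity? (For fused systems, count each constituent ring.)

Ring A has six sp³ carbons, so it is not fully conjugated — not aromatic (cyclooctene).
Ring B is planar and fully conjugated; 2 ring double bonds (4 π electrons) plus a heteroatom lone pair (2) give 6 π electrons. 6 = 4(1)+2, so ring B is aromatic (oxazole).
Ring C has a continuous p-orbital overlap around the ring; 3 ring double bonds give 6 π electrons. Since 6 = 4n+2 (n=1), ring C is aromatic (benzene ring).
Ring D has four sp³ carbons, so it is not fully conjugated — not aromatic (cyclohexane ring).
Rings E and F form a fused bicyclic system (with one sulfur) with 9 sp² atoms and 10 π electrons from ring double bonds plus a heteroatom lone pair. 10 = 4(2)+2, so the system is aromatic and both rings count as aromatic (benzothiophene).
Aromatic: B, C, E, F. Total: 4.

4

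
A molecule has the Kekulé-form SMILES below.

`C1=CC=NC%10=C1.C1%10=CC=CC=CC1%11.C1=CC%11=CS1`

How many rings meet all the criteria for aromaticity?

The SMILES encodes a six-membered ring of five carbons and one nitrogen with three alternating double bonds; a seven-membered carbon ring with three C=C double bonds and one sp³ carbon; a five-membered ring of four carbons and one sulfur, with two C=C double bonds.
The 6-membered ring with one nitrogen is planar and fully conjugated; 3 ring double bonds give 6 π electrons. Since 6 = 4n+2 (n=1), it is aromatic (pyridine).
The 7-membered ring has one sp³ carbon, so it is not fully conjugated — not aromatic (cycloheptatriene).
The 5-membered ring with one sulfur is planar and fully conjugated; 2 ring double bonds (4 π electrons) plus a heteroatom lone pair (2) give 6 π electrons. 6 = 4(1)+2, so it is aromatic (thiophene).
2 of the 3 rings are aromatic. Total: 2.

2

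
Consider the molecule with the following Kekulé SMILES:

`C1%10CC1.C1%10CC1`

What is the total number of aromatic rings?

The SMILES encodes a three-membered saturated carbon ring; a three-membered saturated carbon ring.
The 3-membered ring has only sp³ atoms, so it is not fully conjugated — not aromatic (cyclopropane).
The second 3-membered ring has only sp³ atoms, so it is not fully conjugated — not aromatic (cyclopropane).
None of the rings are aromatic. Total: 0.

0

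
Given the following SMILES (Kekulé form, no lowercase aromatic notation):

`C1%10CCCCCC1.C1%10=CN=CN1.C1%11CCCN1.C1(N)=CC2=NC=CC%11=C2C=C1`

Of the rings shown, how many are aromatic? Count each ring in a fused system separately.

The SMILES encodes a seven-membered saturated carbon ring; a five-membered ring with nitrogens at positions 1 and 3 (one bearing H, one in a C=N bond) and two double bonds; a five-membered saturated ring of four carbons and one N–H nitrogen; two fused six-membered rings, each with three alternating double bonds; one ring is all carbon and the other has one ring nitrogen.
The 7-membered ring has only sp³ atoms, so it is not fully conjugated — not aromatic (cycloheptane).
The 5-membered ring with two nitrogens (one N–H, one =N–) has a continuous p-orbital overlap around the ring; 2 ring double bonds (4 π electrons) plus a heteroatom lone pair (2) give 6 π electrons. That satisfies 4n+2 with n=1, so it is aromatic (imidazole).
The 5-membered ring with one N–H has only sp³ atoms, so it is not fully conjugated — not aromatic (pyrrolidine).
The fused 6/6-membered bicyclic (with one nitrogen) is a single π system with 10 sp² atoms and 10 π electrons from ring double bonds. 10 = 4(2)+2, so the system is aromatic and both rings count as aromatic (quinoline).
3 of the 5 rings are aromatic. Total: 3.

3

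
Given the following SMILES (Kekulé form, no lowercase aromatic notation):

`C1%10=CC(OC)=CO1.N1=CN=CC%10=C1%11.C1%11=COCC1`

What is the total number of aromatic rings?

The SMILES encodes a five-membered ring of four carbons and one oxygen, with two C=C double bonds; a six-membered ring with nitrogens at positions 1 and 3 and three alternating double bonds; a five-membered ring of four carbons and one oxygen, with one C=C double bond and two sp³ carbons.
The 5-membered ring with one oxygen is fully conjugated (every ring atom contributes a p orbital); 2 ring double bonds (4 π electrons) plus a heteroatom lone pair (2) give 6 π electrons. 6 = 4(1)+2, so it is aromatic (furan).
The 6-membered ring with two nitrogens (1,3) is planar and fully conjugated; 3 ring double bonds give 6 π electrons. Since 6 = 4n+2 (n=1), it is aromatic (pyrimidine).
The second 5-membered ring with one oxygen has two sp³ carbons, so it is not fully conjugated — not aromatic (2,3-dihydrofuran).
2 of the 3 rings are aromatic. Total: 2.

2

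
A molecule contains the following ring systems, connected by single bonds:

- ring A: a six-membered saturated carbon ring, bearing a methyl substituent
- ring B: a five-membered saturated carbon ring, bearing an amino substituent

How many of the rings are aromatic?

Ring A has only sp³ atoms, so it is not fully conjugated — not aromatic (cyclohexane).
Ring B has only sp³ atoms, so it is not fully conjugated — not aromatic (cyclopentane).
No ring is aromatic. Total: 0.

0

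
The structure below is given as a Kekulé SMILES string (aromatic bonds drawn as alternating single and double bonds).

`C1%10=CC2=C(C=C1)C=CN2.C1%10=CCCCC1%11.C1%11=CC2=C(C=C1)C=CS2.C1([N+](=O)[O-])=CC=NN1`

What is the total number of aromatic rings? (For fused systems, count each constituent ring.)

5

The SMILES encodes a six-membered carbon ring with three alternating C=C double bonds, fused to a five-membered ring containing one N–H nitrogen and two C=C double bonds; a six-membered carbon ring with one C=C double bond; a six-membered carbon ring with three alternating C=C double bonds, fused to a five-membered ring containing one sulfur and two C=C double bonds; a five-membered ring with two adjacent nitrogens (one bearing H, one in a double bond) and two double bonds.
The fused 6/5-membered bicyclic (with one N–H) is a single π system with 9 sp² atoms and 10 π electrons from ring double bonds plus a heteroatom lone pair. 10 = 4(2)+2, so the system is aromatic and both rings count as aromatic (indole).
The 6-membered ring has four sp³ carbons, so it is not fully conjugated — not aromatic (cyclohexene).
The fused 6/5-membered bicyclic (with one sulfur) is a single π system with 9 sp² atoms and 10 π electrons from ring double bonds plus a heteroatom lone pair. 10 = 4(2)+2, so the system is aromatic and both rings count as aromatic (benzothiophene).
The 5-membered ring with two adjacent nitrogens (one N–H, one =N–) is fully conjugated (every ring atom contributes a p orbital); 2 ring double bonds (4 π electrons) plus a heteroatom lone pair (2) give 6 π electrons. That satisfies 4n+2 with n=1, so it is aromatic (pyrazole).
5 of the 6 rings are aromatic. Total: 5.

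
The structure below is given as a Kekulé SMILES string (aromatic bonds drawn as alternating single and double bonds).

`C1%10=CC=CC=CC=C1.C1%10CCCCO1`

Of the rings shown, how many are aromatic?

0

The SMILES encodes an eight-membered carbon ring with four alternating C=C double bonds; a six-membered saturated ring of five carbons and one oxygen.
The 8-membered ring has only sp² ring atoms; a planar conformation would have a fully conjugated π system of 8 electrons. But 8 = 4(2), which is 4n not 4n+2, so it is not aromatic (cyclooctatetraene) — cyclooctatetraene distorts into a non-planar tub to avoid antiaromaticity.
The 6-membered ring with one oxygen has only sp³ atoms, so it is not fully conjugated — not aromatic (tetrahydropyran).
None of the rings are aromatic. Total: 0.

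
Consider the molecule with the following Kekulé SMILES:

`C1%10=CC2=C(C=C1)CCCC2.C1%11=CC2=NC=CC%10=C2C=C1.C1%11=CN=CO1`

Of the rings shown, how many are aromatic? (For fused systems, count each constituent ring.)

The SMILES encodes a six-membered carbon ring with three alternating C=C double bonds, fused to a saturated six-membered carbon ring; two fused six-membered rings, each with three alternating double bonds; one ring is all carbon and the other has one ring nitrogen; a five-membered ring with an oxygen at position 1 and a nitrogen at position 3 (in a C=N bond), with two double bonds.
The 6-membered ring is fully conjugated (every ring atom contributes a p orbital); 3 ring double bonds give 6 π electrons. 6 = 4(1)+2, so it is aromatic (benzene ring).
The second 6-membered ring has four sp³ carbons, so it is not fully conjugated — not aromatic (cyclohexane ring).
The fused 6/6-membered bicyclic (with one nitrogen) is a single π system with 10 sp² atoms and 10 π electrons from ring double bonds. 10 = 4(2)+2, so the system is aromatic and both rings count as aromatic (quinoline).
The 5-membered ring with one oxygen and one =N– is planar and fully conjugated; 2 ring double bonds (4 π electrons) plus a heteroatom lone pair (2) give 6 π electrons. That satisfies 4n+2 with n=1, so it is aromatic (oxazole).
4 of the 5 rings are aromatic. Total: 4.

4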